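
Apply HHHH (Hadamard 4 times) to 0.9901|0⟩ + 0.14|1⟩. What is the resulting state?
0.9901|0⟩ + 0.14|1⟩

H² = I, so an even number of Hadamards cancels: H^4 = I and the state is unchanged.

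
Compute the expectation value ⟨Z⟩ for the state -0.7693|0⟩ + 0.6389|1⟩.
0.1836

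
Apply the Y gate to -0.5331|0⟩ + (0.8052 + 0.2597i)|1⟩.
(0.2597 - 0.8052i)|0⟩ - 0.5331i|1⟩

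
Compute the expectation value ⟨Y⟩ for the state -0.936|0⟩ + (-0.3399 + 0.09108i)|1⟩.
-0.1705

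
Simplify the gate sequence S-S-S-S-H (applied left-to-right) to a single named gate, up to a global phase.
H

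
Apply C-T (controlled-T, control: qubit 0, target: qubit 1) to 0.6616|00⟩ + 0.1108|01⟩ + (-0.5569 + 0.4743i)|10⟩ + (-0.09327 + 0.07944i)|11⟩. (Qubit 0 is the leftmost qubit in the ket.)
0.6616|00⟩ + 0.1108|01⟩ + (-0.5569 + 0.4743i)|10⟩ + (-0.1221 - 0.009779i)|11⟩

C-T leaves the control-|0⟩ kets |00⟩, |01⟩ unchanged and applies T to qubit 1 on the control-|1⟩ pair (|10⟩, |11⟩).
T = [[1, 0], [0, (1/√2 + (1/√2)i)]].
With a = amp(|10⟩) = (-0.5569 + 0.4743i) and b = amp(|11⟩) = (-0.09327 + 0.07944i):
new amp(|10⟩) = (1)·a = (-0.5569 + 0.4743i)
new amp(|11⟩) = (1/√2 + (1/√2)i)·b = (-0.1221 - 0.009779i)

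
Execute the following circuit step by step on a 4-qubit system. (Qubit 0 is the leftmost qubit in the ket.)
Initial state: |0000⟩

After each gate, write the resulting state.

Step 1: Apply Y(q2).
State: i|0010⟩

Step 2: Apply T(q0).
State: i|0010⟩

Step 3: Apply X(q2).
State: i|0000⟩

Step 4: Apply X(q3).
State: i|0001⟩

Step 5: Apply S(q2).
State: i|0001⟩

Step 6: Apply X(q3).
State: i|0000⟩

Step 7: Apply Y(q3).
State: -|0001⟩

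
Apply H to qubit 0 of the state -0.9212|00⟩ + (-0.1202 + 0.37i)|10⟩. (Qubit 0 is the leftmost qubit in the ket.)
(-0.7364 + 0.2616i)|00⟩ + (-0.5664 - 0.2616i)|10⟩

H on qubit 0 mixes each pair of kets that differ only in qubit 0: amplitudes (a, b) of (|…0…⟩, |…1…⟩) become ((a + b)/√2, (a − b)/√2). Kets absent from the input have amplitude 0.
(|00⟩, |10⟩): (a, b) = (-0.9212, (-0.1202 + 0.37i)) → ((-0.7364 + 0.2616i), (-0.5664 - 0.2616i))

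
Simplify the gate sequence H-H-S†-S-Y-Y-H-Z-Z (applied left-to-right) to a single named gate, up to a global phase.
H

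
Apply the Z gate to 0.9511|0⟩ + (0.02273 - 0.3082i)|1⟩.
0.9511|0⟩ + (-0.02273 + 0.3082i)|1⟩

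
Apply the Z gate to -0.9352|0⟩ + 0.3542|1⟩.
-0.9352|0⟩ - 0.3542|1⟩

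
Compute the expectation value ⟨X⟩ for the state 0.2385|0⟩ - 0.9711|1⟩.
-0.4632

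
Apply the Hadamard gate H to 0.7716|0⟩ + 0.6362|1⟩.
0.9955|0⟩ + 0.09574|1⟩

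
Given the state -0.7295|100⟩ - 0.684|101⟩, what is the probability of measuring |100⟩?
0.5322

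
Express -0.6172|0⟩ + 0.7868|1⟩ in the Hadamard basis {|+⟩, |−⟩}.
0.1199|+⟩ - 0.9928|−⟩

With |ψ⟩ = α|0⟩ + β|1⟩, the Hadamard-basis coefficients are ⟨+|ψ⟩ = (α + β)/√2 and ⟨−|ψ⟩ = (α − β)/√2.
Here α = -0.6172, β = 0.7868: (α + β)/√2 = 0.1199, (α − β)/√2 = -0.9928.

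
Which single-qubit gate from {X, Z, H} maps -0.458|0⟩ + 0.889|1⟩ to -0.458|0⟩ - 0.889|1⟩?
Z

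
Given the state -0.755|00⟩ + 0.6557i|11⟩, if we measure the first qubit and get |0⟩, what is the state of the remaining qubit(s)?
-|0⟩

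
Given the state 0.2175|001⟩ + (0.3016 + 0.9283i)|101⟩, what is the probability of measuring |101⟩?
0.9527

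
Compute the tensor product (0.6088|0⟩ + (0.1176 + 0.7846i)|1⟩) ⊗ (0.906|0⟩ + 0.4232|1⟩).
0.5516|00⟩ + 0.2576|01⟩ + (0.1065 + 0.7108i)|10⟩ + (0.04977 + 0.332i)|11⟩

amp(|b₁b₂…⟩) = product of the factor amplitudes for bits b₁, b₂, …; only kets whose every factor amplitude is nonzero survive.
|00⟩: (0.6088)(0.906) = 0.5516
|01⟩: (0.6088)(0.4232) = 0.2576
|10⟩: (0.1176 + 0.7846i)(0.906) = (0.1065 + 0.7108i)
|11⟩: (0.1176 + 0.7846i)(0.4232) = (0.04977 + 0.332i)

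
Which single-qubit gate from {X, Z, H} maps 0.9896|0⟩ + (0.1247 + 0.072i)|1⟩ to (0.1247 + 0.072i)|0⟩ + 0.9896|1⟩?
X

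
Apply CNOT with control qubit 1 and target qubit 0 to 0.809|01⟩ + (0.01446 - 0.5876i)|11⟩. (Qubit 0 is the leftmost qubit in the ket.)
(0.01446 - 0.5876i)|01⟩ + 0.809|11⟩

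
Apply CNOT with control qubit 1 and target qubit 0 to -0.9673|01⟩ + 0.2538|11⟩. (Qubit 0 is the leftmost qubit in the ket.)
0.2538|01⟩ - 0.9673|11⟩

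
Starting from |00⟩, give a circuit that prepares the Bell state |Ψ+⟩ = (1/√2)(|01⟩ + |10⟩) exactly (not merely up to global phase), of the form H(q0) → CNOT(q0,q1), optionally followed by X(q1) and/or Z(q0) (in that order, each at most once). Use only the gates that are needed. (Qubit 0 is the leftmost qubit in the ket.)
H(q0) → CNOT(q0,q1) → X(q1)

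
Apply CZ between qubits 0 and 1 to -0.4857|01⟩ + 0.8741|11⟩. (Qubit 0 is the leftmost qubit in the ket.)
-0.4857|01⟩ - 0.8741|11⟩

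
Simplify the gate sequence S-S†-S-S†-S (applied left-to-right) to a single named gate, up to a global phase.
S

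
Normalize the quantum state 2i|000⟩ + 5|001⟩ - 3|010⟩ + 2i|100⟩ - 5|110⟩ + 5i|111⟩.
0.2085i|000⟩ + 0.5213|001⟩ - 0.3128|010⟩ + 0.2085i|100⟩ - 0.5213|110⟩ + 0.5213i|111⟩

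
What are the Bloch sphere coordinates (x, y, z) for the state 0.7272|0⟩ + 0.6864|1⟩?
(0.9983, 0, 0.05767)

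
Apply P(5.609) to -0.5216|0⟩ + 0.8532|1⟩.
-0.5216|0⟩ + (0.6665 - 0.5326i)|1⟩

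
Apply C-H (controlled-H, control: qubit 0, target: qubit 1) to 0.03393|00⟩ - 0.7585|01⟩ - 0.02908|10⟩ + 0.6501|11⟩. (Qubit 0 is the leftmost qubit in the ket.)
0.03393|00⟩ - 0.7585|01⟩ + 0.4391|10⟩ - 0.4803|11⟩

C-H leaves the control-|0⟩ kets |00⟩, |01⟩ unchanged and applies H to qubit 1 on the control-|1⟩ pair (|10⟩, |11⟩).
H = [[1/√2, 1/√2], [1/√2, -1/√2]].
With a = amp(|10⟩) = -0.02908 and b = amp(|11⟩) = 0.6501:
new amp(|10⟩) = (1/√2)·a + (1/√2)·b = 0.4391
new amp(|11⟩) = (1/√2)·a + (-1/√2)·b = -0.4803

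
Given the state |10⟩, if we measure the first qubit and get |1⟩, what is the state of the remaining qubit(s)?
|0⟩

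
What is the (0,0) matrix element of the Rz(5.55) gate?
(-0.9336 - 0.3584i)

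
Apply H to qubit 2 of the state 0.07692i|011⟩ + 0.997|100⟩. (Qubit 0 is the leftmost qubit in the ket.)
0.05439i|010⟩ - 0.05439i|011⟩ + 0.705|100⟩ + 0.705|101⟩

H on qubit 2 mixes each pair of kets that differ only in qubit 2: amplitudes (a, b) of (|…0…⟩, |…1…⟩) become ((a + b)/√2, (a − b)/√2). Kets absent from the input have amplitude 0.
(|010⟩, |011⟩): (a, b) = (0, 0.07692i) → (0.05439i, -0.05439i)
(|100⟩, |101⟩): (a, b) = (0.997, 0) → (0.705, 0.705)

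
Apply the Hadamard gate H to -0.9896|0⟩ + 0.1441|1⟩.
-0.5979|0⟩ - 0.8016|1⟩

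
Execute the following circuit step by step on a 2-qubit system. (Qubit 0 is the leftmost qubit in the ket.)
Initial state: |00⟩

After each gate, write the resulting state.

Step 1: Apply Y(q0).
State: i|10⟩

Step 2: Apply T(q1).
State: i|10⟩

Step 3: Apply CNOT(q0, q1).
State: i|11⟩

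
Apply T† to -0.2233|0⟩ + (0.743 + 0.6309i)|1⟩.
-0.2233|0⟩ + (0.9715 - 0.07927i)|1⟩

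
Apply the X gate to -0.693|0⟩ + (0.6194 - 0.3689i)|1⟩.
(0.6194 - 0.3689i)|0⟩ - 0.693|1⟩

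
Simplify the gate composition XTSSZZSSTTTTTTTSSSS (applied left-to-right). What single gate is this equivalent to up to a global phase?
X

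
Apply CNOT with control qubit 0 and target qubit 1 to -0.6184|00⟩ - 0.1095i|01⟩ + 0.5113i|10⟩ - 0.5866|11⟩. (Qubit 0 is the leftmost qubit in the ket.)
-0.6184|00⟩ - 0.1095i|01⟩ - 0.5866|10⟩ + 0.5113i|11⟩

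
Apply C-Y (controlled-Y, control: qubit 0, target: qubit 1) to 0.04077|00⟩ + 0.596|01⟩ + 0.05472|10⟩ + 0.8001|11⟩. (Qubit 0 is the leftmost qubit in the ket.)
0.04077|00⟩ + 0.596|01⟩ - 0.8001i|10⟩ + 0.05472i|11⟩

C-Y leaves the control-|0⟩ kets |00⟩, |01⟩ unchanged and applies Y to qubit 1 on the control-|1⟩ pair (|10⟩, |11⟩).
Y = [[0, -i], [i, 0]].
With a = amp(|10⟩) = 0.05472 and b = amp(|11⟩) = 0.8001:
new amp(|10⟩) = (-i)·b = -0.8001i
new amp(|11⟩) = (i)·a = 0.05472i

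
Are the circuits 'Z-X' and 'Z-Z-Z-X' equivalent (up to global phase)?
Yes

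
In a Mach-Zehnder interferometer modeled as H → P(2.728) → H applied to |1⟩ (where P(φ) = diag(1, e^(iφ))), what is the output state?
(0.9578 - 0.201i)|0⟩ + (0.04216 + 0.201i)|1⟩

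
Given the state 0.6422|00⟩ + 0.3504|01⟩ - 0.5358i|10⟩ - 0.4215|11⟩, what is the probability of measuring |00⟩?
0.4124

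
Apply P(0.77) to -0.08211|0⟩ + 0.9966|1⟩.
-0.08211|0⟩ + (0.7155 + 0.6938i)|1⟩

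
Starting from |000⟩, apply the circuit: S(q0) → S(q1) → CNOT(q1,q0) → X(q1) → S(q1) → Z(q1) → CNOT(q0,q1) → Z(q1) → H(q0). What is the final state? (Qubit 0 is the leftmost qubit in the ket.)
(1/√2)i|010⟩ + (1/√2)i|110⟩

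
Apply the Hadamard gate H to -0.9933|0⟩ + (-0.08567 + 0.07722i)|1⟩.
(-0.7629 + 0.0546i)|0⟩ + (-0.6418 - 0.0546i)|1⟩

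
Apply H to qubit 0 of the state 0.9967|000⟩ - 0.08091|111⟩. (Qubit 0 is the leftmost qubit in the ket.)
0.7048|000⟩ - 0.05721|011⟩ + 0.7048|100⟩ + 0.05721|111⟩

H on qubit 0 mixes each pair of kets that differ only in qubit 0: amplitudes (a, b) of (|…0…⟩, |…1…⟩) become ((a + b)/√2, (a − b)/√2). Kets absent from the input have amplitude 0.
(|000⟩, |100⟩): (a, b) = (0.9967, 0) → (0.7048, 0.7048)
(|011⟩, |111⟩): (a, b) = (0, -0.08091) → (-0.05721, 0.05721)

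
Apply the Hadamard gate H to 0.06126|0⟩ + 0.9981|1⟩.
0.7491|0⟩ - 0.6624|1⟩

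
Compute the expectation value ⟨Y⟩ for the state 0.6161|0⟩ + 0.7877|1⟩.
0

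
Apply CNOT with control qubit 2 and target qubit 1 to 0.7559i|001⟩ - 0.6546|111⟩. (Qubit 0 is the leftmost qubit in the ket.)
0.7559i|011⟩ - 0.6546|101⟩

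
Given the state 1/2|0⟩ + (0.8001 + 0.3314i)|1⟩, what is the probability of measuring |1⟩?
0.75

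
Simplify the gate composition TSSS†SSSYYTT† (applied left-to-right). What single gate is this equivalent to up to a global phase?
T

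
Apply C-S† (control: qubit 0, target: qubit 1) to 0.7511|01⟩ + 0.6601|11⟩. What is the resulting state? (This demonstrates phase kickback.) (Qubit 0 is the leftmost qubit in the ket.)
0.7511|01⟩ - 0.6601i|11⟩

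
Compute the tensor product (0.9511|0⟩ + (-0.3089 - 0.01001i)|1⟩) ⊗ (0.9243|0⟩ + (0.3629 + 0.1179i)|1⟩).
0.8791|00⟩ + (0.3452 + 0.1121i)|01⟩ + (-0.2855 - 0.009252i)|10⟩ + (-0.1109 - 0.04005i)|11⟩

amp(|b₁b₂…⟩) = product of the factor amplitudes for bits b₁, b₂, …; only kets whose every factor amplitude is nonzero survive.
|00⟩: (0.9511)(0.9243) = 0.8791
|01⟩: (0.9511)(0.3629 + 0.1179i) = (0.3452 + 0.1121i)
|10⟩: (-0.3089 - 0.01001i)(0.9243) = (-0.2855 - 0.009252i)
|11⟩: (-0.3089 - 0.01001i)(0.3629 + 0.1179i) = (-0.1109 - 0.04005i)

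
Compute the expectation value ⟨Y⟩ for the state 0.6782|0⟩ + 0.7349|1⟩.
0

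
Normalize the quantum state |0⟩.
|0⟩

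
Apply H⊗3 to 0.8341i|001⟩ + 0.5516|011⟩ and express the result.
(0.195 + 0.2949i)|000⟩ + (-0.195 - 0.2949i)|001⟩ + (-0.195 + 0.2949i)|010⟩ + (0.195 - 0.2949i)|011⟩ + (0.195 + 0.2949i)|100⟩ + (-0.195 - 0.2949i)|101⟩ + (-0.195 + 0.2949i)|110⟩ + (0.195 - 0.2949i)|111⟩

H⊗3 gives amp(|y⟩) = (1/2√2) Σ_x (−1)^(x·y) amp(|x⟩), where x·y is the number of positions in which both x and y have a 1.
|000⟩: (0.8341i + 0.5516)/(2√2) = (0.195 + 0.2949i)
|001⟩: (-0.8341i - 0.5516)/(2√2) = (-0.195 - 0.2949i)
|010⟩: (0.8341i - 0.5516)/(2√2) = (-0.195 + 0.2949i)
|011⟩: (-0.8341i + 0.5516)/(2√2) = (0.195 - 0.2949i)
|100⟩: (0.8341i + 0.5516)/(2√2) = (0.195 + 0.2949i)
|101⟩: (-0.8341i - 0.5516)/(2√2) = (-0.195 - 0.2949i)
|110⟩: (0.8341i - 0.5516)/(2√2) = (-0.195 + 0.2949i)
|111⟩: (-0.8341i + 0.5516)/(2√2) = (0.195 - 0.2949i)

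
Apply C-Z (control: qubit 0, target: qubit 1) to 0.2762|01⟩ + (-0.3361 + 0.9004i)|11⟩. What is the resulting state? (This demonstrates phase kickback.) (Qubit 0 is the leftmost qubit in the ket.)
0.2762|01⟩ + (0.3361 - 0.9004i)|11⟩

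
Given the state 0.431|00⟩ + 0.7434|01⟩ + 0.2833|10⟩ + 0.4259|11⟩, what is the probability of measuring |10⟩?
0.08026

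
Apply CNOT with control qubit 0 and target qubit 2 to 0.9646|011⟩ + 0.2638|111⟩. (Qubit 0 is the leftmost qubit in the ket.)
0.9646|011⟩ + 0.2638|110⟩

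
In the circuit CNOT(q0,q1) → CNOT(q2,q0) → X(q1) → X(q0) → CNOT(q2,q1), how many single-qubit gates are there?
2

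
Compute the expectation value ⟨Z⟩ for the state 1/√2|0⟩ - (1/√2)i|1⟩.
0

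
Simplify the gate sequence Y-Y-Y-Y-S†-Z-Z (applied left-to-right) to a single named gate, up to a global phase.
S†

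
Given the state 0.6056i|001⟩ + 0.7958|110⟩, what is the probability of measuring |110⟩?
0.6333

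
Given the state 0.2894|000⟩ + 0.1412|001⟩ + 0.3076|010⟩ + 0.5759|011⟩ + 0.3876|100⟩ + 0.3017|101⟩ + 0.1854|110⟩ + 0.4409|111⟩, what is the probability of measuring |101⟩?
0.09102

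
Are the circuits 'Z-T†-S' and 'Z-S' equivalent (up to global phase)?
No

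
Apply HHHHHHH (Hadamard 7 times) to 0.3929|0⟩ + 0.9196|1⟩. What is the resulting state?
0.9281|0⟩ - 0.3724|1⟩

H² = I, so H^7 = H: a single Hadamard. With (a, b) = (0.3929, 0.9196), H gives ((a + b)/√2, (a − b)/√2) = (0.9281, -0.3724).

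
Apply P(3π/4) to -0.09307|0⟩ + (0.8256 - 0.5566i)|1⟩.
-0.09307|0⟩ + (-0.1902 + 0.9774i)|1⟩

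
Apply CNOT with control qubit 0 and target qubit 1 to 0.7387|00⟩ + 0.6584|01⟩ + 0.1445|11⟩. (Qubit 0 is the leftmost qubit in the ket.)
0.7387|00⟩ + 0.6584|01⟩ + 0.1445|10⟩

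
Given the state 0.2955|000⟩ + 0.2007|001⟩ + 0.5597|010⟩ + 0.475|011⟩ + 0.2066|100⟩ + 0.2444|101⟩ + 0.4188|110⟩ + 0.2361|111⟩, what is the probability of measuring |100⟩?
0.04268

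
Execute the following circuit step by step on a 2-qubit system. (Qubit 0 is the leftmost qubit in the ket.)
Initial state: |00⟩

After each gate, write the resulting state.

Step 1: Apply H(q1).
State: 1/√2|00⟩ + 1/√2|01⟩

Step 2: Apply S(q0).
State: 1/√2|00⟩ + 1/√2|01⟩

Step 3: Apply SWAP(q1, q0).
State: 1/√2|00⟩ + 1/√2|10⟩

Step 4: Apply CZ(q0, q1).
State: 1/√2|00⟩ + 1/√2|10⟩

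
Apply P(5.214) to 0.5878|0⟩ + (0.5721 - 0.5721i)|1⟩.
0.5878|0⟩ + (-0.2265 - 0.7767i)|1⟩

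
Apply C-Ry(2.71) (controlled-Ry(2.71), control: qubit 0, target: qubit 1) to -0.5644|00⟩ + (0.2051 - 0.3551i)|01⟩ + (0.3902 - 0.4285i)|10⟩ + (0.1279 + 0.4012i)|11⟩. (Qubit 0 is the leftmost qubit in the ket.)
-0.5644|00⟩ + (0.2051 - 0.3551i)|01⟩ + (-0.04138 - 0.4836i)|10⟩ + (0.4085 - 0.3327i)|11⟩

C-Ry(2.71) leaves the control-|0⟩ kets |00⟩, |01⟩ unchanged and applies Ry(2.71) to qubit 1 on the control-|1⟩ pair (|10⟩, |11⟩).
Ry(2.71) = [[cos(θ/2), −sin(θ/2)], [sin(θ/2), cos(θ/2)]]; θ = 2.71, cos(θ/2) ≈ 0.214125, sin(θ/2) ≈ 0.976806.
With a = amp(|10⟩) = (0.3902 - 0.4285i) and b = amp(|11⟩) = (0.1279 + 0.4012i):
new amp(|10⟩) = (0.214125)·a + (-0.976806)·b = (-0.04138 - 0.4836i)
new amp(|11⟩) = (0.976806)·a + (0.214125)·b = (0.4085 - 0.3327i)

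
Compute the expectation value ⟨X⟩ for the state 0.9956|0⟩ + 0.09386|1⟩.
0.1869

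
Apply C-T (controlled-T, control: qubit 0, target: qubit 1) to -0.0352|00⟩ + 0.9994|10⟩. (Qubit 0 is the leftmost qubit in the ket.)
-0.0352|00⟩ + 0.9994|10⟩

C-T leaves the control-|0⟩ kets |00⟩, |01⟩ unchanged and applies T to qubit 1 on the control-|1⟩ pair (|10⟩, |11⟩).
T = [[1, 0], [0, (1/√2 + (1/√2)i)]].
With a = amp(|10⟩) = 0.9994 and b = amp(|11⟩) = 0:
new amp(|10⟩) = (1)·a = 0.9994
new amp(|11⟩) = (1/√2 + (1/√2)i)·b = 0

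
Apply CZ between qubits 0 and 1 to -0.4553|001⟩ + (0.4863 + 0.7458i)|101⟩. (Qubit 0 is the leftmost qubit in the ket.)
-0.4553|001⟩ + (0.4863 + 0.7458i)|101⟩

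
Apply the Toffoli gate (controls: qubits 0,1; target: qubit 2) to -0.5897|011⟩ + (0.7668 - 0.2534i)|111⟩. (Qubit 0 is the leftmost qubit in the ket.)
-0.5897|011⟩ + (0.7668 - 0.2534i)|110⟩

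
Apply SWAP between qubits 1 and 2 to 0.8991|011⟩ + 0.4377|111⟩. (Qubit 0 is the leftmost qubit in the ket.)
0.8991|011⟩ + 0.4377|111⟩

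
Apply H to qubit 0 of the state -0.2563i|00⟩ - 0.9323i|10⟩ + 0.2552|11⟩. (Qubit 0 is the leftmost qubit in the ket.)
-0.8405i|00⟩ + 0.1805|01⟩ + 0.478i|10⟩ - 0.1805|11⟩

H on qubit 0 mixes each pair of kets that differ only in qubit 0: amplitudes (a, b) of (|…0…⟩, |…1…⟩) become ((a + b)/√2, (a − b)/√2). Kets absent from the input have amplitude 0.
(|00⟩, |10⟩): (a, b) = (-0.2563i, -0.9323i) → (-0.8405i, 0.478i)
(|01⟩, |11⟩): (a, b) = (0, 0.2552) → (0.1805, -0.1805)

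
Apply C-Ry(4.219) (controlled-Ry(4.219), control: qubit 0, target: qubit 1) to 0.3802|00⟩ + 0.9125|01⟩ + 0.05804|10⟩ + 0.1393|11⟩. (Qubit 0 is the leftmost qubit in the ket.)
0.3802|00⟩ + 0.9125|01⟩ - 0.1493|10⟩ - 0.02164|11⟩

C-Ry(4.219) leaves the control-|0⟩ kets |00⟩, |01⟩ unchanged and applies Ry(4.219) to qubit 1 on the control-|1⟩ pair (|10⟩, |11⟩).
Ry(4.219) = [[cos(θ/2), −sin(θ/2)], [sin(θ/2), cos(θ/2)]]; θ = 4.219, cos(θ/2) ≈ -0.513024, sin(θ/2) ≈ 0.858374.
With a = amp(|10⟩) = 0.05804 and b = amp(|11⟩) = 0.1393:
new amp(|10⟩) = (-0.513024)·a + (-0.858374)·b = -0.1493
new amp(|11⟩) = (0.858374)·a + (-0.513024)·b = -0.02164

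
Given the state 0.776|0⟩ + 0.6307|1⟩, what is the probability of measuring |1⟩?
0.3978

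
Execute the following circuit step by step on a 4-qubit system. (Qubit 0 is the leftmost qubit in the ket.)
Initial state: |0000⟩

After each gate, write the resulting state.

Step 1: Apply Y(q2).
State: i|0010⟩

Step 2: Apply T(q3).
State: i|0010⟩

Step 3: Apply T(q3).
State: i|0010⟩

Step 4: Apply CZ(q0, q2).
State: i|0010⟩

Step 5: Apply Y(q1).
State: -|0110⟩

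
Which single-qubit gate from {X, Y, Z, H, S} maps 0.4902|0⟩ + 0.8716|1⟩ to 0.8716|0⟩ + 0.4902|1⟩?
X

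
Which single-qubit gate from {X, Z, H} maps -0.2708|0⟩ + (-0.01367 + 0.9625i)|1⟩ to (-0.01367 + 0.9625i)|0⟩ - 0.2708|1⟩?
X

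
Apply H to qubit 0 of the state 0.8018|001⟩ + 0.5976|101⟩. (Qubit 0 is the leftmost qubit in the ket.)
0.9895|001⟩ + 0.1444|101⟩

H on qubit 0 mixes each pair of kets that differ only in qubit 0: amplitudes (a, b) of (|…0…⟩, |…1…⟩) become ((a + b)/√2, (a − b)/√2). Kets absent from the input have amplitude 0.
(|001⟩, |101⟩): (a, b) = (0.8018, 0.5976) → (0.9895, 0.1444)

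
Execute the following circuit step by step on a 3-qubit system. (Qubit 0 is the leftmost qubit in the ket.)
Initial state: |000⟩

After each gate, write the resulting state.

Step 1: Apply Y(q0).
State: i|100⟩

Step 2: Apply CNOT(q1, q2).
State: i|100⟩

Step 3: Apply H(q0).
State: (1/√2)i|000⟩ - (1/√2)i|100⟩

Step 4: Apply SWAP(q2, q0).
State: (1/√2)i|000⟩ - (1/√2)i|001⟩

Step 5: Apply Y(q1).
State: -1/√2|010⟩ + 1/√2|011⟩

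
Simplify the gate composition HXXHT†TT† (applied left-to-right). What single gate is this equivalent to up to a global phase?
T†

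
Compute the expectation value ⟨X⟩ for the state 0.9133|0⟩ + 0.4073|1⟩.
0.744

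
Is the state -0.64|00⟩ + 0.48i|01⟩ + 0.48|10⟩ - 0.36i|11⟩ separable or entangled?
Separable

Writing the state as a|00⟩ + b|01⟩ + c|10⟩ + d|11⟩, it is a product state iff ad − bc = 0.
Here (a, b, c, d) = (-0.64, 0.48i, 0.48, -0.36i): ad − bc = (-0.64)(-0.36i) − (0.48i)(0.48) = 0, so the state is separable.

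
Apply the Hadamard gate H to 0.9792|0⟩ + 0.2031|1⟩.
0.836|0⟩ + 0.5488|1⟩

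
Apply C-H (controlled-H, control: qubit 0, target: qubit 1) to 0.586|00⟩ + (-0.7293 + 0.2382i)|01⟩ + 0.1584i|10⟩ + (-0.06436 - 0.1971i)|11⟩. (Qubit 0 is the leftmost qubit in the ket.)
0.586|00⟩ + (-0.7293 + 0.2382i)|01⟩ + (-0.04551 - 0.02737i)|10⟩ + (0.04551 + 0.2514i)|11⟩

C-H leaves the control-|0⟩ kets |00⟩, |01⟩ unchanged and applies H to qubit 1 on the control-|1⟩ pair (|10⟩, |11⟩).
H = [[1/√2, 1/√2], [1/√2, -1/√2]].
With a = amp(|10⟩) = 0.1584i and b = amp(|11⟩) = (-0.06436 - 0.1971i):
new amp(|10⟩) = (1/√2)·a + (1/√2)·b = (-0.04551 - 0.02737i)
new amp(|11⟩) = (1/√2)·a + (-1/√2)·b = (0.04551 + 0.2514i)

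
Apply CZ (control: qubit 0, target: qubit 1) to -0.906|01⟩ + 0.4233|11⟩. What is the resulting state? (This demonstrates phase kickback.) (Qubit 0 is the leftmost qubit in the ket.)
-0.906|01⟩ - 0.4233|11⟩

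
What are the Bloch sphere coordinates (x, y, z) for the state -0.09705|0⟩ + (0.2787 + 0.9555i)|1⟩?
(-0.0541, -0.1855, -0.9812)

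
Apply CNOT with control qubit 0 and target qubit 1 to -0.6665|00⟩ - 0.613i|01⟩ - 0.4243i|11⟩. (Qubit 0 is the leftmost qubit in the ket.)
-0.6665|00⟩ - 0.613i|01⟩ - 0.4243i|10⟩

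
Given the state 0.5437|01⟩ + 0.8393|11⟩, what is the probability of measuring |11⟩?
0.7044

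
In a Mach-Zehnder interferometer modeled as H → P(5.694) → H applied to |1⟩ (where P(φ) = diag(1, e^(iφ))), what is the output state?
(0.0843 + 0.2778i)|0⟩ + (0.9157 - 0.2778i)|1⟩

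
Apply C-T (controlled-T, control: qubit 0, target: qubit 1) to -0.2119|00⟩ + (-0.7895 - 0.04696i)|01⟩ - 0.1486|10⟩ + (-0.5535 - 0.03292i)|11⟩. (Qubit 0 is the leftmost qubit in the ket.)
-0.2119|00⟩ + (-0.7895 - 0.04696i)|01⟩ - 0.1486|10⟩ + (-0.3681 - 0.4147i)|11⟩

C-T leaves the control-|0⟩ kets |00⟩, |01⟩ unchanged and applies T to qubit 1 on the control-|1⟩ pair (|10⟩, |11⟩).
T = [[1, 0], [0, (1/√2 + (1/√2)i)]].
With a = amp(|10⟩) = -0.1486 and b = amp(|11⟩) = (-0.5535 - 0.03292i):
new amp(|10⟩) = (1)·a = -0.1486
new amp(|11⟩) = (1/√2 + (1/√2)i)·b = (-0.3681 - 0.4147i)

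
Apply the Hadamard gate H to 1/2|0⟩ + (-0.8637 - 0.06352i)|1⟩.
(-0.2572 - 0.04492i)|0⟩ + (0.9643 + 0.04492i)|1⟩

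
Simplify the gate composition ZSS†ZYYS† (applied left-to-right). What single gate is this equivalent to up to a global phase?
S†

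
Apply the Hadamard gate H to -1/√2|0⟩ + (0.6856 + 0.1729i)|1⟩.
(-0.01521 + 0.1223i)|0⟩ + (-0.9848 - 0.1223i)|1⟩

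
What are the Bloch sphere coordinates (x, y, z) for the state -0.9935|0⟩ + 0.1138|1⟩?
(-0.2261, 0, 0.9741)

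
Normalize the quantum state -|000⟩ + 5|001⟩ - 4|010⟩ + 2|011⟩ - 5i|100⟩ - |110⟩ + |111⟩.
-0.117|000⟩ + 0.5852|001⟩ - 0.4682|010⟩ + 0.2341|011⟩ - 0.5852i|100⟩ - 0.117|110⟩ + 0.117|111⟩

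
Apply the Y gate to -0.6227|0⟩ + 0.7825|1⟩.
-0.7825i|0⟩ - 0.6227i|1⟩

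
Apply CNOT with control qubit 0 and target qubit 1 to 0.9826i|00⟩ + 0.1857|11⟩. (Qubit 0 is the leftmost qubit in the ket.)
0.9826i|00⟩ + 0.1857|10⟩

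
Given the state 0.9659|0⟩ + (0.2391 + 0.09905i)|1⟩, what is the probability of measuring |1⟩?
0.06698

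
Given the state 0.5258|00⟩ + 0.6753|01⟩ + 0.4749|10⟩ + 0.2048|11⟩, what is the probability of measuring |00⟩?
0.2765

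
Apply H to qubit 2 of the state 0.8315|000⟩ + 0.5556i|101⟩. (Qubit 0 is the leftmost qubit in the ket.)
0.588|000⟩ + 0.588|001⟩ + 0.3929i|100⟩ - 0.3929i|101⟩

H on qubit 2 mixes each pair of kets that differ only in qubit 2: amplitudes (a, b) of (|…0…⟩, |…1…⟩) become ((a + b)/√2, (a − b)/√2). Kets absent from the input have amplitude 0.
(|000⟩, |001⟩): (a, b) = (0.8315, 0) → (0.588, 0.588)
(|100⟩, |101⟩): (a, b) = (0, 0.5556i) → (0.3929i, -0.3929i)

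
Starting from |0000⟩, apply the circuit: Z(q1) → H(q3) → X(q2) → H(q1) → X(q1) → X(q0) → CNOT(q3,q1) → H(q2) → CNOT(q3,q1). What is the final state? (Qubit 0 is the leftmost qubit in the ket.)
1/√8|1000⟩ + 1/√8|1001⟩ - 1/√8|1010⟩ - 1/√8|1011⟩ + 1/√8|1100⟩ + 1/√8|1101⟩ - 1/√8|1110⟩ - 1/√8|1111⟩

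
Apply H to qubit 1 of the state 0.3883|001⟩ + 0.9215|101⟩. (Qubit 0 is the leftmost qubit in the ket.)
0.2746|001⟩ + 0.2746|011⟩ + 0.6516|101⟩ + 0.6516|111⟩

H on qubit 1 mixes each pair of kets that differ only in qubit 1: amplitudes (a, b) of (|…0…⟩, |…1…⟩) become ((a + b)/√2, (a − b)/√2). Kets absent from the input have amplitude 0.
(|001⟩, |011⟩): (a, b) = (0.3883, 0) → (0.2746, 0.2746)
(|101⟩, |111⟩): (a, b) = (0.9215, 0) → (0.6516, 0.6516)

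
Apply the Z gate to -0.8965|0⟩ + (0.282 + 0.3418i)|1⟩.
-0.8965|0⟩ + (-0.282 - 0.3418i)|1⟩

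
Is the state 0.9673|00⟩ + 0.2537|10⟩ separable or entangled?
Separable

Writing the state as a|00⟩ + b|01⟩ + c|10⟩ + d|11⟩, it is a product state iff ad − bc = 0.
Here (a, b, c, d) = (0.9673, 0, 0.2537, 0): ad − bc = (0.9673)(0) − (0)(0.2537) = 0, so the state is separable.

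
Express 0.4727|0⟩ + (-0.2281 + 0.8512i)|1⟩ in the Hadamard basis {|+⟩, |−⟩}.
(0.173 + 0.6019i)|+⟩ + (0.4955 - 0.6019i)|−⟩

With |ψ⟩ = α|0⟩ + β|1⟩, the Hadamard-basis coefficients are ⟨+|ψ⟩ = (α + β)/√2 and ⟨−|ψ⟩ = (α − β)/√2.
Here α = 0.4727, β = (-0.2281 + 0.8512i): (α + β)/√2 = (0.173 + 0.6019i), (α − β)/√2 = (0.4955 - 0.6019i).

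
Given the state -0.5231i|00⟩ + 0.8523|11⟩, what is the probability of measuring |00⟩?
0.2736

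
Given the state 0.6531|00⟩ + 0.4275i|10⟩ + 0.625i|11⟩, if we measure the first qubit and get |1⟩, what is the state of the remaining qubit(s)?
0.5646i|0⟩ + 0.8254i|1⟩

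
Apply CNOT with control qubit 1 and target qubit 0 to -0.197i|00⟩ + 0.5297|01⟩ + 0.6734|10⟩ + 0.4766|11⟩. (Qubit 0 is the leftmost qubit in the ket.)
-0.197i|00⟩ + 0.4766|01⟩ + 0.6734|10⟩ + 0.5297|11⟩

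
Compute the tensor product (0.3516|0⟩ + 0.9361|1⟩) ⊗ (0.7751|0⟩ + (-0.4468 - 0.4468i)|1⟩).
0.2725|00⟩ + (-0.1571 - 0.1571i)|01⟩ + 0.7256|10⟩ + (-0.4182 - 0.4182i)|11⟩

amp(|b₁b₂…⟩) = product of the factor amplitudes for bits b₁, b₂, …; only kets whose every factor amplitude is nonzero survive.
|00⟩: (0.3516)(0.7751) = 0.2725
|01⟩: (0.3516)(-0.4468 - 0.4468i) = (-0.1571 - 0.1571i)
|10⟩: (0.9361)(0.7751) = 0.7256
|11⟩: (0.9361)(-0.4468 - 0.4468i) = (-0.4182 - 0.4182i)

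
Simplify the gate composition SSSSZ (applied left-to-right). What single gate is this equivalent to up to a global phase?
Z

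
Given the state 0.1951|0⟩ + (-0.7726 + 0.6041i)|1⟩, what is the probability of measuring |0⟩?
0.03806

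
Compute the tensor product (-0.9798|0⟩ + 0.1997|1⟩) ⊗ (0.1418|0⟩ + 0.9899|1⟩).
-0.1389|00⟩ - 0.9699|01⟩ + 0.02832|10⟩ + 0.1977|11⟩

amp(|b₁b₂…⟩) = product of the factor amplitudes for bits b₁, b₂, …; only kets whose every factor amplitude is nonzero survive.
|00⟩: (-0.9798)(0.1418) = -0.1389
|01⟩: (-0.9798)(0.9899) = -0.9699
|10⟩: (0.1997)(0.1418) = 0.02832
|11⟩: (0.1997)(0.9899) = 0.1977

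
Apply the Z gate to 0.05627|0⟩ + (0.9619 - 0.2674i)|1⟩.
0.05627|0⟩ + (-0.9619 + 0.2674i)|1⟩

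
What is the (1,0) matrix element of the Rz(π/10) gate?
0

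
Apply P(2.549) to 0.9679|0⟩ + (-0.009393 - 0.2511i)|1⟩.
0.9679|0⟩ + (0.148 + 0.203i)|1⟩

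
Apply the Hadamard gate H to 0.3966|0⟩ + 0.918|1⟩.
0.9296|0⟩ - 0.3687|1⟩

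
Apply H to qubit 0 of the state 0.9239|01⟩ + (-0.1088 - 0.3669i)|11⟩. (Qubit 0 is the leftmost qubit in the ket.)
(0.5764 - 0.2594i)|01⟩ + (0.7302 + 0.2594i)|11⟩

H on qubit 0 mixes each pair of kets that differ only in qubit 0: amplitudes (a, b) of (|…0…⟩, |…1…⟩) become ((a + b)/√2, (a − b)/√2). Kets absent from the input have amplitude 0.
(|01⟩, |11⟩): (a, b) = (0.9239, (-0.1088 - 0.3669i)) → ((0.5764 - 0.2594i), (0.7302 + 0.2594i))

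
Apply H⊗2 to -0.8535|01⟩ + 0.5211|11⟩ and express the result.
-0.1662|00⟩ + 0.1662|01⟩ - 0.6873|10⟩ + 0.6873|11⟩

H⊗2 gives amp(|y⟩) = (1/2) Σ_x (−1)^(x·y) amp(|x⟩), where x·y is the number of positions in which both x and y have a 1.
|00⟩: (-0.8535 + 0.5211)/2 = -0.1662
|01⟩: (0.8535 - 0.5211)/2 = 0.1662
|10⟩: (-0.8535 - 0.5211)/2 = -0.6873
|11⟩: (0.8535 + 0.5211)/2 = 0.6873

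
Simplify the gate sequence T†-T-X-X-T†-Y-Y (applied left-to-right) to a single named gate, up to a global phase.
T†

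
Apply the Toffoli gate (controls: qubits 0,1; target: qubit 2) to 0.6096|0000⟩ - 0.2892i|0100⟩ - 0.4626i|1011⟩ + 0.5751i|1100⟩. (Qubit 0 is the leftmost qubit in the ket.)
0.6096|0000⟩ - 0.2892i|0100⟩ - 0.4626i|1011⟩ + 0.5751i|1110⟩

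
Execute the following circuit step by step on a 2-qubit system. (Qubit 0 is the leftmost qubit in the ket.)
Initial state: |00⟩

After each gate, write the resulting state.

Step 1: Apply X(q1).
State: |01⟩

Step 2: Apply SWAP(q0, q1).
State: |10⟩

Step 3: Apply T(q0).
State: (1/√2 + (1/√2)i)|10⟩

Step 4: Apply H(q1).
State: (1/2 + (1/2)i)|10⟩ + (1/2 + (1/2)i)|11⟩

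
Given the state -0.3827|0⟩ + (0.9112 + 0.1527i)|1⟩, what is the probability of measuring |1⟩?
0.8536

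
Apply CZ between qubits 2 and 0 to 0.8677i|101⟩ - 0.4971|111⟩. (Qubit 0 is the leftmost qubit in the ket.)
-0.8677i|101⟩ + 0.4971|111⟩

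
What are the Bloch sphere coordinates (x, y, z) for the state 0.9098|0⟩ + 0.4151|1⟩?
(0.7553, 0, 0.6554)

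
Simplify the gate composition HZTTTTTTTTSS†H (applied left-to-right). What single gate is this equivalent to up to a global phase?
X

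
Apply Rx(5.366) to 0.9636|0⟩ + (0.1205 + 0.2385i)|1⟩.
(-0.7585 - 0.05334i)|0⟩ + (-0.108 - 0.6404i)|1⟩

Rx(5.366) = [[cos(θ/2), −i·sin(θ/2)], [−i·sin(θ/2), cos(θ/2)]]; θ = 5.366, cos(θ/2) ≈ -0.896676, sin(θ/2) ≈ 0.442687.
With a = amp(|0⟩) = 0.9636 and b = amp(|1⟩) = (0.1205 + 0.2385i):
new amp(|0⟩) = (-0.896676)·a + (-0.442687i)·b = (-0.7585 - 0.05334i)
new amp(|1⟩) = (-0.442687i)·a + (-0.896676)·b = (-0.108 - 0.6404i)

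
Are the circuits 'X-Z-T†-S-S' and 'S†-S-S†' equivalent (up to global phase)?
No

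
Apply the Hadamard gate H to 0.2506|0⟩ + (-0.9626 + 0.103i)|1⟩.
(-0.5035 + 0.07283i)|0⟩ + (0.8579 - 0.07283i)|1⟩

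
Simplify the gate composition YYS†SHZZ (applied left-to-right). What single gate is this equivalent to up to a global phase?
H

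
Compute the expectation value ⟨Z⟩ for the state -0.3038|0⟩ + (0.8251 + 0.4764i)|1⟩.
-0.8155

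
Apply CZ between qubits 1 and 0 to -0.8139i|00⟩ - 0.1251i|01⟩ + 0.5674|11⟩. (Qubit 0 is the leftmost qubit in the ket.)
-0.8139i|00⟩ - 0.1251i|01⟩ - 0.5674|11⟩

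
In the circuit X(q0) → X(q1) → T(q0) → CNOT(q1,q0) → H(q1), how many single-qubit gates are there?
4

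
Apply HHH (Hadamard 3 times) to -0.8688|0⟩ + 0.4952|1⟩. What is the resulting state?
-0.2642|0⟩ - 0.9645|1⟩

H² = I, so H^3 = H: a single Hadamard. With (a, b) = (-0.8688, 0.4952), H gives ((a + b)/√2, (a − b)/√2) = (-0.2642, -0.9645).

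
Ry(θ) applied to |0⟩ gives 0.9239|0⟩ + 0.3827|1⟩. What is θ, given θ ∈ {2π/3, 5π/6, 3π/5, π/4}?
π/4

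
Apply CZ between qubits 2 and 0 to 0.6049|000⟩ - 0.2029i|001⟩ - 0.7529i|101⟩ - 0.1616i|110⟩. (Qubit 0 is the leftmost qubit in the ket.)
0.6049|000⟩ - 0.2029i|001⟩ + 0.7529i|101⟩ - 0.1616i|110⟩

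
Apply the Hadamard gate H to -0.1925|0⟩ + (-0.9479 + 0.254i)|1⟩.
(-0.8064 + 0.1796i)|0⟩ + (0.5341 - 0.1796i)|1⟩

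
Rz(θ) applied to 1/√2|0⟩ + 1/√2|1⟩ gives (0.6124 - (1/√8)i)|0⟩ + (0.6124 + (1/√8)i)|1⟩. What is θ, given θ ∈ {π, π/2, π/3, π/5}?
π/3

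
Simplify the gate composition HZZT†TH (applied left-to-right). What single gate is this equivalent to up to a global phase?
I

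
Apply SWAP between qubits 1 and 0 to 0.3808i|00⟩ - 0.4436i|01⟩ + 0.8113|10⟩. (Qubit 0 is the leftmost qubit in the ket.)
0.3808i|00⟩ + 0.8113|01⟩ - 0.4436i|10⟩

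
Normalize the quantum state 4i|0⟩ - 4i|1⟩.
(1/√2)i|0⟩ - (1/√2)i|1⟩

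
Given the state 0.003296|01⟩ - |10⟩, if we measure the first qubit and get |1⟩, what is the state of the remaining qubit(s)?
-|0⟩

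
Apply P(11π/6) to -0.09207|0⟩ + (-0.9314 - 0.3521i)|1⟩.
-0.09207|0⟩ + (-0.9827 + 0.1608i)|1⟩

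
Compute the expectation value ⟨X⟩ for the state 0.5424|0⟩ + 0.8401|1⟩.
0.9113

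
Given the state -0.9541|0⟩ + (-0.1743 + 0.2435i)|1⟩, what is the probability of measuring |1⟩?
0.08967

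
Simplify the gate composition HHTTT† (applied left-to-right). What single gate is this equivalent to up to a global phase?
T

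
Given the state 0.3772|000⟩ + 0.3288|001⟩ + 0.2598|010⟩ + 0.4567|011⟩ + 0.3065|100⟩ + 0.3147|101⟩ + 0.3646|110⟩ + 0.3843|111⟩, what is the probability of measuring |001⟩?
0.1081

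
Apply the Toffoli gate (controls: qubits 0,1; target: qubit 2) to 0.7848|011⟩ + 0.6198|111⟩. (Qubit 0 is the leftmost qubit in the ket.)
0.7848|011⟩ + 0.6198|110⟩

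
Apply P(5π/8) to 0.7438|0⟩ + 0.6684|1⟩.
0.7438|0⟩ + (-0.2558 + 0.6175i)|1⟩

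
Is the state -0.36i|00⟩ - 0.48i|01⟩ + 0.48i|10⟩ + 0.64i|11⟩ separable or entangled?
Separable

Writing the state as a|00⟩ + b|01⟩ + c|10⟩ + d|11⟩, it is a product state iff ad − bc = 0.
Here (a, b, c, d) = (-0.36i, -0.48i, 0.48i, 0.64i): ad − bc = (-0.36i)(0.64i) − (-0.48i)(0.48i) = 0, so the state is separable.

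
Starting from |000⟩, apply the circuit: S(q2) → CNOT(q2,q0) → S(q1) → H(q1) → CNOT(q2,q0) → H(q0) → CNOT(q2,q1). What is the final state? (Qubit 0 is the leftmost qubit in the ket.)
1/2|000⟩ + 1/2|010⟩ + 1/2|100⟩ + 1/2|110⟩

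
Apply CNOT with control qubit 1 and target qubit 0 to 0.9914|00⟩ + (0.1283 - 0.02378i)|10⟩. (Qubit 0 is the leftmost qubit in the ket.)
0.9914|00⟩ + (0.1283 - 0.02378i)|10⟩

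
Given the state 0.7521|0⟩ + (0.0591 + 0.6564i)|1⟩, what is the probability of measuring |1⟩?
0.4344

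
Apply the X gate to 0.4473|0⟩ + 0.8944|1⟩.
0.8944|0⟩ + 0.4473|1⟩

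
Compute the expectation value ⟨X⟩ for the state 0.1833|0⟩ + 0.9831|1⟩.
0.3604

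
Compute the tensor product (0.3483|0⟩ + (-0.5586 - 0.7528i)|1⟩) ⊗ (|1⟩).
0.3483|01⟩ + (-0.5586 - 0.7528i)|11⟩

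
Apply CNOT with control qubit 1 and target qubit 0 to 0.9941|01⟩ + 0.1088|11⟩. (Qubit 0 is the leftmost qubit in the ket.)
0.1088|01⟩ + 0.9941|11⟩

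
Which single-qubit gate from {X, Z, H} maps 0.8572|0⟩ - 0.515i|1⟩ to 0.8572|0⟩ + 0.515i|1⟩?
Z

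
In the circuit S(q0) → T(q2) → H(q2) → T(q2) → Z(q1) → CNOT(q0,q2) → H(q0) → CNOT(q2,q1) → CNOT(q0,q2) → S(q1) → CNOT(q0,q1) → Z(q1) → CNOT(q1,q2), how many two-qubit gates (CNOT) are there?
5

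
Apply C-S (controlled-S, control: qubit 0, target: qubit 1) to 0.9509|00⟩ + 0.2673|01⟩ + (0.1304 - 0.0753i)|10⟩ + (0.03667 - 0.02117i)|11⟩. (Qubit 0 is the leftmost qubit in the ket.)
0.9509|00⟩ + 0.2673|01⟩ + (0.1304 - 0.0753i)|10⟩ + (0.02117 + 0.03667i)|11⟩

C-S leaves the control-|0⟩ kets |00⟩, |01⟩ unchanged and applies S to qubit 1 on the control-|1⟩ pair (|10⟩, |11⟩).
S = [[1, 0], [0, i]].
With a = amp(|10⟩) = (0.1304 - 0.0753i) and b = amp(|11⟩) = (0.03667 - 0.02117i):
new amp(|10⟩) = (1)·a = (0.1304 - 0.0753i)
new amp(|11⟩) = (i)·b = (0.02117 + 0.03667i)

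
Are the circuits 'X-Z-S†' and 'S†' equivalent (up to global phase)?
No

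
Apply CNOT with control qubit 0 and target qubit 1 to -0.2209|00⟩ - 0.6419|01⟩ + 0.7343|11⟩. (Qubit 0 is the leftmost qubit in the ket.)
-0.2209|00⟩ - 0.6419|01⟩ + 0.7343|10⟩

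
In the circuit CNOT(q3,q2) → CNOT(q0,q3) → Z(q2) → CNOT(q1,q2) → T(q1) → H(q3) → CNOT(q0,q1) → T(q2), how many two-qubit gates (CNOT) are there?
4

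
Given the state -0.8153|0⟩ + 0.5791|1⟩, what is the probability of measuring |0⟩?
0.6647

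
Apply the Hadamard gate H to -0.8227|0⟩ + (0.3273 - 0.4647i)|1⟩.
(-0.3503 - 0.3286i)|0⟩ + (-0.8132 + 0.3286i)|1⟩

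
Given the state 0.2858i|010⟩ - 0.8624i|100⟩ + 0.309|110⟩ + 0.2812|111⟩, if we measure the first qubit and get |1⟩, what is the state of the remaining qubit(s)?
-0.9i|00⟩ + 0.3225|10⟩ + 0.2934|11⟩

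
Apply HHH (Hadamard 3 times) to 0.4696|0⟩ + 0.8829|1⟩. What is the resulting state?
0.9564|0⟩ - 0.2922|1⟩

H² = I, so H^3 = H: a single Hadamard. With (a, b) = (0.4696, 0.8829), H gives ((a + b)/√2, (a − b)/√2) = (0.9564, -0.2922).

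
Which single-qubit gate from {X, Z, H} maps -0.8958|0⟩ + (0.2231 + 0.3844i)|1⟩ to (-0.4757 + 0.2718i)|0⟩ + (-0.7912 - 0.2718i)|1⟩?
H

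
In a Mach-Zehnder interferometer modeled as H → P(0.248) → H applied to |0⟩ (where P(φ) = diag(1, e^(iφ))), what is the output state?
(0.9847 + 0.1227i)|0⟩ + (0.0153 - 0.1227i)|1⟩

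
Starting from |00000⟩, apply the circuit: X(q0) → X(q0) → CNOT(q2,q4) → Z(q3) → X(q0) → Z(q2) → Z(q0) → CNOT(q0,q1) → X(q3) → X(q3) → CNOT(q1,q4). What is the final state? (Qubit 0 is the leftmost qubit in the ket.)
-|11001⟩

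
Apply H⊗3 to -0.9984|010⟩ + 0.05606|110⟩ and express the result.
-0.3332|000⟩ - 0.3332|001⟩ + 0.3332|010⟩ + 0.3332|011⟩ - 0.3728|100⟩ - 0.3728|101⟩ + 0.3728|110⟩ + 0.3728|111⟩

H⊗3 gives amp(|y⟩) = (1/2√2) Σ_x (−1)^(x·y) amp(|x⟩), where x·y is the number of positions in which both x and y have a 1.
|000⟩: (-0.9984 + 0.05606)/(2√2) = -0.3332
|001⟩: (-0.9984 + 0.05606)/(2√2) = -0.3332
|010⟩: (0.9984 - 0.05606)/(2√2) = 0.3332
|011⟩: (0.9984 - 0.05606)/(2√2) = 0.3332
|100⟩: (-0.9984 - 0.05606)/(2√2) = -0.3728
|101⟩: (-0.9984 - 0.05606)/(2√2) = -0.3728
|110⟩: (0.9984 + 0.05606)/(2√2) = 0.3728
|111⟩: (0.9984 + 0.05606)/(2√2) = 0.3728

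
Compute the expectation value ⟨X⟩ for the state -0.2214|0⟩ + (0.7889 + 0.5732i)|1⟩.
-0.3493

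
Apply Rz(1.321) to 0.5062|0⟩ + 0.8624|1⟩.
(0.3997 - 0.3106i)|0⟩ + (0.681 + 0.5291i)|1⟩

Rz(1.321) = [[e^(−iθ/2), 0], [0, e^(iθ/2)]] with e^(±iθ/2) = cos(θ/2) ± i·sin(θ/2); θ = 1.321, cos(θ/2) ≈ 0.789686, sin(θ/2) ≈ 0.613512.
With a = amp(|0⟩) = 0.5062 and b = amp(|1⟩) = 0.8624:
new amp(|0⟩) = (0.789686 - 0.613512i)·a = (0.3997 - 0.3106i)
new amp(|1⟩) = (0.789686 + 0.613512i)·b = (0.681 + 0.5291i)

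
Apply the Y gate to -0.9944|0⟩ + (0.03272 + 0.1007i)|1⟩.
(0.1007 - 0.03272i)|0⟩ - 0.9944i|1⟩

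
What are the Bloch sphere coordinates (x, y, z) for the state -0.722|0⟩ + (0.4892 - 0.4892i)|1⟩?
(-0.7064, 0.7064, 0.04265)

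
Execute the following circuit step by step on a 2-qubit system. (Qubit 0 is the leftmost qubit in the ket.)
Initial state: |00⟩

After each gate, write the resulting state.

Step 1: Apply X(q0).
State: |10⟩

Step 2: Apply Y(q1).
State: i|11⟩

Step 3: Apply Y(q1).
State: |10⟩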